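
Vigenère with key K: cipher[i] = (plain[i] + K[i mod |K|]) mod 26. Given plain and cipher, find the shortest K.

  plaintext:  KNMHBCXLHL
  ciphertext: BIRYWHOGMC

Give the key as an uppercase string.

  i= 0: B-K = 17 → R
  i= 1: I-N = 21 → V
  i= 2: R-M =  5 → F
  i= 3: Y-H = 17 → R
  i= 4: W-B = 21 → V
  i= 5: H-C =  5 → F
  i= 6: O-X = 17 → R
  i= 7: G-L = 21 → V
  i= 8: M-H =  5 → F
  i= 9: C-L = 17 → R
  shifts repeat with period 3: RVF

RVF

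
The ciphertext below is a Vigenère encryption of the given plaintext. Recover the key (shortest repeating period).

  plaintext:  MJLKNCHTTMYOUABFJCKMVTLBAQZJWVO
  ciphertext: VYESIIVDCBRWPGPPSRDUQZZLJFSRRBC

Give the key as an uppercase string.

JPTIVGOK

  i= 0: V-M =  9 → J
  i= 1: Y-J = 15 → P
  i= 2: E-L = 19 → T
  i= 3: S-K =  8 → I
  i= 4: I-N = 21 → V
  i= 5: I-C =  6 → G
  i= 6: V-H = 14 → O
  i= 7: D-T = 10 → K
  i= 8: C-T =  9 → J
  i= 9: B-M = 15 → P
  i=10: R-Y = 19 → T
  i=11: W-O =  8 → I
  i=12: P-U = 21 → V
  i=13: G-A =  6 → G
  i=14: P-B = 14 → O
  i=15: P-F = 10 → K
  i=16: S-J =  9 → J
  i=17: R-C = 15 → P
  i=18: D-K = 19 → T
  i=19: U-M =  8 → I
  i=20: Q-V = 21 → V
  i=21: Z-T =  6 → G
  i=22: Z-L = 14 → O
  i=23: L-B = 10 → K
  i=24: J-A =  9 → J
  i=25: F-Q = 15 → P
  i=26: S-Z = 19 → T
  i=27: R-J =  8 → I
  i=28: R-W = 21 → V
  i=29: B-V =  6 → G
  i=30: C-O = 14 → O
  shifts repeat with period 8: JPTIVGOK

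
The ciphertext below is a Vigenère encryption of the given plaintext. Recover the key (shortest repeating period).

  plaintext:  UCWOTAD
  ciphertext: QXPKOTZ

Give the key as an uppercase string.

  i= 0: Q-U = 22 → W
  i= 1: X-C = 21 → V
  i= 2: P-W = 19 → T
  i= 3: K-O = 22 → W
  i= 4: O-T = 21 → V
  i= 5: T-A = 19 → T
  i= 6: Z-D = 22 → W
  shifts repeat with period 3: WVT

WVT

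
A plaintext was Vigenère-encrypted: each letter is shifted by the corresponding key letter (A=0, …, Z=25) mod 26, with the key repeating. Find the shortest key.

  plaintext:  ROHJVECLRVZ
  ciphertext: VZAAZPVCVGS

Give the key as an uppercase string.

ELTR

  i= 0: V-R =  4 → E
  i= 1: Z-O = 11 → L
  i= 2: A-H = 19 → T
  i= 3: A-J = 17 → R
  i= 4: Z-V =  4 → E
  i= 5: P-E = 11 → L
  i= 6: V-C = 19 → T
  i= 7: C-L = 17 → R
  i= 8: V-R =  4 → E
  i= 9: G-V = 11 → L
  i=10: S-Z = 19 → T
  shifts repeat with period 4: ELTR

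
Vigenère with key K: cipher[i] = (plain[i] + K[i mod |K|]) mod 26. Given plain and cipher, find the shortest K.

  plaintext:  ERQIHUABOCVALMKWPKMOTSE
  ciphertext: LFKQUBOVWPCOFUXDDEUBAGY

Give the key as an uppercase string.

  i= 0: L-E =  7 → H
  i= 1: F-R = 14 → O
  i= 2: K-Q = 20 → U
  i= 3: Q-I =  8 → I
  i= 4: U-H = 13 → N
  i= 5: B-U =  7 → H
  i= 6: O-A = 14 → O
  i= 7: V-B = 20 → U
  i= 8: W-O =  8 → I
  i= 9: P-C = 13 → N
  i=10: C-V =  7 → H
  i=11: O-A = 14 → O
  i=12: F-L = 20 → U
  i=13: U-M =  8 → I
  i=14: X-K = 13 → N
  i=15: D-W =  7 → H
  i=16: D-P = 14 → O
  i=17: E-K = 20 → U
  i=18: U-M =  8 → I
  i=19: B-O = 13 → N
  i=20: A-T =  7 → H
  i=21: G-S = 14 → O
  i=22: Y-E = 20 → U
  shifts repeat with period 5: HOUIN

HOUIN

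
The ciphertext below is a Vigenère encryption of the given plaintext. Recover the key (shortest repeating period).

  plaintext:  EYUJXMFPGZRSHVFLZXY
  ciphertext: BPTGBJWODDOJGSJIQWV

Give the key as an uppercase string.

XRZXE

  i= 0: B-E = 23 → X
  i= 1: P-Y = 17 → R
  i= 2: T-U = 25 → Z
  i= 3: G-J = 23 → X
  i= 4: B-X =  4 → E
  i= 5: J-M = 23 → X
  i= 6: W-F = 17 → R
  i= 7: O-P = 25 → Z
  i= 8: D-G = 23 → X
  i= 9: D-Z =  4 → E
  i=10: O-R = 23 → X
  i=11: J-S = 17 → R
  i=12: G-H = 25 → Z
  i=13: S-V = 23 → X
  i=14: J-F =  4 → E
  i=15: I-L = 23 → X
  i=16: Q-Z = 17 → R
  i=17: W-X = 25 → Z
  i=18: V-Y = 23 → X
  shifts repeat with period 5: XRZXE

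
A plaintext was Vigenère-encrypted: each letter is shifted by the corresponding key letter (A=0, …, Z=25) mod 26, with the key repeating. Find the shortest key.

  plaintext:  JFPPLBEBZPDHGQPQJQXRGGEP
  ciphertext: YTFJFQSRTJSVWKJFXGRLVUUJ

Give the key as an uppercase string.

  i= 0: Y-J = 15 → P
  i= 1: T-F = 14 → O
  i= 2: F-P = 16 → Q
  i= 3: J-P = 20 → U
  i= 4: F-L = 20 → U
  i= 5: Q-B = 15 → P
  i= 6: S-E = 14 → O
  i= 7: R-B = 16 → Q
  i= 8: T-Z = 20 → U
  i= 9: J-P = 20 → U
  i=10: S-D = 15 → P
  i=11: V-H = 14 → O
  i=12: W-G = 16 → Q
  i=13: K-Q = 20 → U
  i=14: J-P = 20 → U
  i=15: F-Q = 15 → P
  i=16: X-J = 14 → O
  i=17: G-Q = 16 → Q
  i=18: R-X = 20 → U
  i=19: L-R = 20 → U
  i=20: V-G = 15 → P
  i=21: U-G = 14 → O
  i=22: U-E = 16 → Q
  i=23: J-P = 20 → U
  shifts repeat with period 5: POQUU

POQUU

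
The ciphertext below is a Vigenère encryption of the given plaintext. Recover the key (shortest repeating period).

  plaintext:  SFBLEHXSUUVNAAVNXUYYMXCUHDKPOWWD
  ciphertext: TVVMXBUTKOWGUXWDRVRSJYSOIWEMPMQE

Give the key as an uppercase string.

  i= 0: T-S =  1 → B
  i= 1: V-F = 16 → Q
  i= 2: V-B = 20 → U
  i= 3: M-L =  1 → B
  i= 4: X-E = 19 → T
  i= 5: B-H = 20 → U
  i= 6: U-X = 23 → X
  i= 7: T-S =  1 → B
  i= 8: K-U = 16 → Q
  i= 9: O-U = 20 → U
  i=10: W-V =  1 → B
  i=11: G-N = 19 → T
  i=12: U-A = 20 → U
  i=13: X-A = 23 → X
  i=14: W-V =  1 → B
  i=15: D-N = 16 → Q
  i=16: R-X = 20 → U
  i=17: V-U =  1 → B
  i=18: R-Y = 19 → T
  i=19: S-Y = 20 → U
  i=20: J-M = 23 → X
  i=21: Y-X =  1 → B
  i=22: S-C = 16 → Q
  i=23: O-U = 20 → U
  i=24: I-H =  1 → B
  i=25: W-D = 19 → T
  i=26: E-K = 20 → U
  i=27: M-P = 23 → X
  i=28: P-O =  1 → B
  i=29: M-W = 16 → Q
  i=30: Q-W = 20 → U
  i=31: E-D =  1 → B
  shifts repeat with period 7: BQUBTUX

BQUBTUX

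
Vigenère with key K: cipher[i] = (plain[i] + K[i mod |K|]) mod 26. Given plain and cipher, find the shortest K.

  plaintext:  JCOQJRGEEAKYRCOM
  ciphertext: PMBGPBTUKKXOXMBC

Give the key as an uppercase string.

GKNQ

  i= 0: P-J =  6 → G
  i= 1: M-C = 10 → K
  i= 2: B-O = 13 → N
  i= 3: G-Q = 16 → Q
  i= 4: P-J =  6 → G
  i= 5: B-R = 10 → K
  i= 6: T-G = 13 → N
  i= 7: U-E = 16 → Q
  i= 8: K-E =  6 → G
  i= 9: K-A = 10 → K
  i=10: X-K = 13 → N
  i=11: O-Y = 16 → Q
  i=12: X-R =  6 → G
  i=13: M-C = 10 → K
  i=14: B-O = 13 → N
  i=15: C-M = 16 → Q
  shifts repeat with period 4: GKNQ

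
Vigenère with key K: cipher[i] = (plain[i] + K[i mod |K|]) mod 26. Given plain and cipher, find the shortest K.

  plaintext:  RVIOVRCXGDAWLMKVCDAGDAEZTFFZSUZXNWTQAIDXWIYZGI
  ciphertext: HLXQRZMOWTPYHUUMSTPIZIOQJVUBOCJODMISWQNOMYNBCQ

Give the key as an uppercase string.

  i= 0: H-R = 16 → Q
  i= 1: L-V = 16 → Q
  i= 2: X-I = 15 → P
  i= 3: Q-O =  2 → C
  i= 4: R-V = 22 → W
  i= 5: Z-R =  8 → I
  i= 6: M-C = 10 → K
  i= 7: O-X = 17 → R
  i= 8: W-G = 16 → Q
  i= 9: T-D = 16 → Q
  i=10: P-A = 15 → P
  i=11: Y-W =  2 → C
  i=12: H-L = 22 → W
  i=13: U-M =  8 → I
  i=14: U-K = 10 → K
  i=15: M-V = 17 → R
  i=16: S-C = 16 → Q
  i=17: T-D = 16 → Q
  i=18: P-A = 15 → P
  i=19: I-G =  2 → C
  i=20: Z-D = 22 → W
  i=21: I-A =  8 → I
  i=22: O-E = 10 → K
  i=23: Q-Z = 17 → R
  i=24: J-T = 16 → Q
  i=25: V-F = 16 → Q
  i=26: U-F = 15 → P
  i=27: B-Z =  2 → C
  i=28: O-S = 22 → W
  i=29: C-U =  8 → I
  i=30: J-Z = 10 → K
  i=31: O-X = 17 → R
  i=32: D-N = 16 → Q
  i=33: M-W = 16 → Q
  i=34: I-T = 15 → P
  i=35: S-Q =  2 → C
  i=36: W-A = 22 → W
  i=37: Q-I =  8 → I
  i=38: N-D = 10 → K
  i=39: O-X = 17 → R
  i=40: M-W = 16 → Q
  i=41: Y-I = 16 → Q
  i=42: N-Y = 15 → P
  i=43: B-Z =  2 → C
  i=44: C-G = 22 → W
  i=45: Q-I =  8 → I
  shifts repeat with period 8: QQPCWIKR

QQPCWIKR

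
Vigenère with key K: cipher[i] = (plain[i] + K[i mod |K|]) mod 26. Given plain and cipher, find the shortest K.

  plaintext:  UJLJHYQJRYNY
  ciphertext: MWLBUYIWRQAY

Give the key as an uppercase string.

SNA

  i= 0: M-U = 18 → S
  i= 1: W-J = 13 → N
  i= 2: L-L =  0 → A
  i= 3: B-J = 18 → S
  i= 4: U-H = 13 → N
  i= 5: Y-Y =  0 → A
  i= 6: I-Q = 18 → S
  i= 7: W-J = 13 → N
  i= 8: R-R =  0 → A
  i= 9: Q-Y = 18 → S
  i=10: A-N = 13 → N
  i=11: Y-Y =  0 → A
  shifts repeat with period 3: SNA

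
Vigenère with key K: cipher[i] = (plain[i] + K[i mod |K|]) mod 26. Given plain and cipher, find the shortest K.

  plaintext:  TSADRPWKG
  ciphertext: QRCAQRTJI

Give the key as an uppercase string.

  i= 0: Q-T = 23 → X
  i= 1: R-S = 25 → Z
  i= 2: C-A =  2 → C
  i= 3: A-D = 23 → X
  i= 4: Q-R = 25 → Z
  i= 5: R-P =  2 → C
  i= 6: T-W = 23 → X
  i= 7: J-K = 25 → Z
  i= 8: I-G =  2 → C
  shifts repeat with period 3: XZC

XZC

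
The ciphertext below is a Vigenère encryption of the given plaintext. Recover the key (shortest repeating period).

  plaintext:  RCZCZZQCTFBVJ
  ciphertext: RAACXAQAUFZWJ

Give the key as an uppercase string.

  i= 0: R-R =  0 → A
  i= 1: A-C = 24 → Y
  i= 2: A-Z =  1 → B
  i= 3: C-C =  0 → A
  i= 4: X-Z = 24 → Y
  i= 5: A-Z =  1 → B
  i= 6: Q-Q =  0 → A
  i= 7: A-C = 24 → Y
  i= 8: U-T =  1 → B
  i= 9: F-F =  0 → A
  i=10: Z-B = 24 → Y
  i=11: W-V =  1 → B
  i=12: J-J =  0 → A
  shifts repeat with period 3: AYB

AYB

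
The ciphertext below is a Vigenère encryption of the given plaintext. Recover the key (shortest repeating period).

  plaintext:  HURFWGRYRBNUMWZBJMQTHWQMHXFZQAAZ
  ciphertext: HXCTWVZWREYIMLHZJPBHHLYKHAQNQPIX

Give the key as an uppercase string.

  i= 0: H-H =  0 → A
  i= 1: X-U =  3 → D
  i= 2: C-R = 11 → L
  i= 3: T-F = 14 → O
  i= 4: W-W =  0 → A
  i= 5: V-G = 15 → P
  i= 6: Z-R =  8 → I
  i= 7: W-Y = 24 → Y
  i= 8: R-R =  0 → A
  i= 9: E-B =  3 → D
  i=10: Y-N = 11 → L
  i=11: I-U = 14 → O
  i=12: M-M =  0 → A
  i=13: L-W = 15 → P
  i=14: H-Z =  8 → I
  i=15: Z-B = 24 → Y
  i=16: J-J =  0 → A
  i=17: P-M =  3 → D
  i=18: B-Q = 11 → L
  i=19: H-T = 14 → O
  i=20: H-H =  0 → A
  i=21: L-W = 15 → P
  i=22: Y-Q =  8 → I
  i=23: K-M = 24 → Y
  i=24: H-H =  0 → A
  i=25: A-X =  3 → D
  i=26: Q-F = 11 → L
  i=27: N-Z = 14 → O
  i=28: Q-Q =  0 → A
  i=29: P-A = 15 → P
  i=30: I-A =  8 → I
  i=31: X-Z = 24 → Y
  shifts repeat with period 8: ADLOAPIY

ADLOAPIY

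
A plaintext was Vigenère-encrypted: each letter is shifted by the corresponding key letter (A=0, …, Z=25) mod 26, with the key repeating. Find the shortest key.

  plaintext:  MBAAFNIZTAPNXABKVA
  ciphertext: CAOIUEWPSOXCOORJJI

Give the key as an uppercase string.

  i= 0: C-M = 16 → Q
  i= 1: A-B = 25 → Z
  i= 2: O-A = 14 → O
  i= 3: I-A =  8 → I
  i= 4: U-F = 15 → P
  i= 5: E-N = 17 → R
  i= 6: W-I = 14 → O
  i= 7: P-Z = 16 → Q
  i= 8: S-T = 25 → Z
  i= 9: O-A = 14 → O
  i=10: X-P =  8 → I
  i=11: C-N = 15 → P
  i=12: O-X = 17 → R
  i=13: O-A = 14 → O
  i=14: R-B = 16 → Q
  i=15: J-K = 25 → Z
  i=16: J-V = 14 → O
  i=17: I-A =  8 → I
  shifts repeat with period 7: QZOIPRO

QZOIPRO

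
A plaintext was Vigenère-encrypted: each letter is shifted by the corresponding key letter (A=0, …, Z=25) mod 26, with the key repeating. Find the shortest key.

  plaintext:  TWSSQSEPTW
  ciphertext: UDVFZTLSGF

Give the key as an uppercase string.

BHDNJ

  i= 0: U-T =  1 → B
  i= 1: D-W =  7 → H
  i= 2: V-S =  3 → D
  i= 3: F-S = 13 → N
  i= 4: Z-Q =  9 → J
  i= 5: T-S =  1 → B
  i= 6: L-E =  7 → H
  i= 7: S-P =  3 → D
  i= 8: G-T = 13 → N
  i= 9: F-W =  9 → J
  shifts repeat with period 5: BHDNJ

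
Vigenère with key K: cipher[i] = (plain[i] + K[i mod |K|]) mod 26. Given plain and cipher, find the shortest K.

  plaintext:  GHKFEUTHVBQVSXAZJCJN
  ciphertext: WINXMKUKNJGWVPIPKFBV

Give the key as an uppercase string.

  i= 0: W-G = 16 → Q
  i= 1: I-H =  1 → B
  i= 2: N-K =  3 → D
  i= 3: X-F = 18 → S
  i= 4: M-E =  8 → I
  i= 5: K-U = 16 → Q
  i= 6: U-T =  1 → B
  i= 7: K-H =  3 → D
  i= 8: N-V = 18 → S
  i= 9: J-B =  8 → I
  i=10: G-Q = 16 → Q
  i=11: W-V =  1 → B
  i=12: V-S =  3 → D
  i=13: P-X = 18 → S
  i=14: I-A =  8 → I
  i=15: P-Z = 16 → Q
  i=16: K-J =  1 → B
  i=17: F-C =  3 → D
  i=18: B-J = 18 → S
  i=19: V-N =  8 → I
  shifts repeat with period 5: QBDSI

QBDSI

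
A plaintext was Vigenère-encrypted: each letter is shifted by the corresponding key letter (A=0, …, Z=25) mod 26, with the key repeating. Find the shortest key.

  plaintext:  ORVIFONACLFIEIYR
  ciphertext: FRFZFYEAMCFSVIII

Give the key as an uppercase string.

RAK

  i= 0: F-O = 17 → R
  i= 1: R-R =  0 → A
  i= 2: F-V = 10 → K
  i= 3: Z-I = 17 → R
  i= 4: F-F =  0 → A
  i= 5: Y-O = 10 → K
  i= 6: E-N = 17 → R
  i= 7: A-A =  0 → A
  i= 8: M-C = 10 → K
  i= 9: C-L = 17 → R
  i=10: F-F =  0 → A
  i=11: S-I = 10 → K
  i=12: V-E = 17 → R
  i=13: I-I =  0 → A
  i=14: I-Y = 10 → K
  i=15: I-R = 17 → R
  shifts repeat with period 3: RAK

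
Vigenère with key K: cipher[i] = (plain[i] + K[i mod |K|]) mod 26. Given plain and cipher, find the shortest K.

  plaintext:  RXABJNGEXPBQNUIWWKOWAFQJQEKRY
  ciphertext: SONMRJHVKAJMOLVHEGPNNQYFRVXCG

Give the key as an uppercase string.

  i= 0: S-R =  1 → B
  i= 1: O-X = 17 → R
  i= 2: N-A = 13 → N
  i= 3: M-B = 11 → L
  i= 4: R-J =  8 → I
  i= 5: J-N = 22 → W
  i= 6: H-G =  1 → B
  i= 7: V-E = 17 → R
  i= 8: K-X = 13 → N
  i= 9: A-P = 11 → L
  i=10: J-B =  8 → I
  i=11: M-Q = 22 → W
  i=12: O-N =  1 → B
  i=13: L-U = 17 → R
  i=14: V-I = 13 → N
  i=15: H-W = 11 → L
  i=16: E-W =  8 → I
  i=17: G-K = 22 → W
  i=18: P-O =  1 → B
  i=19: N-W = 17 → R
  i=20: N-A = 13 → N
  i=21: Q-F = 11 → L
  i=22: Y-Q =  8 → I
  i=23: F-J = 22 → W
  i=24: R-Q =  1 → B
  i=25: V-E = 17 → R
  i=26: X-K = 13 → N
  i=27: C-R = 11 → L
  i=28: G-Y =  8 → I
  shifts repeat with period 6: BRNLIW

BRNLIW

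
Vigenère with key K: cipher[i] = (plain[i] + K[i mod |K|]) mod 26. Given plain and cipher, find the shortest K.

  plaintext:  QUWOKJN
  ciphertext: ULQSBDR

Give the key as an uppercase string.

ERU

  i= 0: U-Q =  4 → E
  i= 1: L-U = 17 → R
  i= 2: Q-W = 20 → U
  i= 3: S-O =  4 → E
  i= 4: B-K = 17 → R
  i= 5: D-J = 20 → U
  i= 6: R-N =  4 → E
  shifts repeat with period 3: ERU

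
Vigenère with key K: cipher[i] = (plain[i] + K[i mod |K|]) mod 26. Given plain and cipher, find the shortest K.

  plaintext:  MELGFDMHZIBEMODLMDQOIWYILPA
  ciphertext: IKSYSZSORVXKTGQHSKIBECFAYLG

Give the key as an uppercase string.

WGHSN

  i= 0: I-M = 22 → W
  i= 1: K-E =  6 → G
  i= 2: S-L =  7 → H
  i= 3: Y-G = 18 → S
  i= 4: S-F = 13 → N
  i= 5: Z-D = 22 → W
  i= 6: S-M =  6 → G
  i= 7: O-H =  7 → H
  i= 8: R-Z = 18 → S
  i= 9: V-I = 13 → N
  i=10: X-B = 22 → W
  i=11: K-E =  6 → G
  i=12: T-M =  7 → H
  i=13: G-O = 18 → S
  i=14: Q-D = 13 → N
  i=15: H-L = 22 → W
  i=16: S-M =  6 → G
  i=17: K-D =  7 → H
  i=18: I-Q = 18 → S
  i=19: B-O = 13 → N
  i=20: E-I = 22 → W
  i=21: C-W =  6 → G
  i=22: F-Y =  7 → H
  i=23: A-I = 18 → S
  i=24: Y-L = 13 → N
  i=25: L-P = 22 → W
  i=26: G-A =  6 → G
  shifts repeat with period 5: WGHSN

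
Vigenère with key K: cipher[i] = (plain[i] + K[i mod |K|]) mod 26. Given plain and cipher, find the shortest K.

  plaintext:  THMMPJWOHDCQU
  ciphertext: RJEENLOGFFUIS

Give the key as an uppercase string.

YCSS

  i= 0: R-T = 24 → Y
  i= 1: J-H =  2 → C
  i= 2: E-M = 18 → S
  i= 3: E-M = 18 → S
  i= 4: N-P = 24 → Y
  i= 5: L-J =  2 → C
  i= 6: O-W = 18 → S
  i= 7: G-O = 18 → S
  i= 8: F-H = 24 → Y
  i= 9: F-D =  2 → C
  i=10: U-C = 18 → S
  i=11: I-Q = 18 → S
  i=12: S-U = 24 → Y
  shifts repeat with period 4: YCSS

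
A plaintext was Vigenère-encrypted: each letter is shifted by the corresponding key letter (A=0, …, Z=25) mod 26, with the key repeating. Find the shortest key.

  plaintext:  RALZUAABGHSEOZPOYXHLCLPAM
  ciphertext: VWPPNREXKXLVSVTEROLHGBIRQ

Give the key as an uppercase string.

  i= 0: V-R =  4 → E
  i= 1: W-A = 22 → W
  i= 2: P-L =  4 → E
  i= 3: P-Z = 16 → Q
  i= 4: N-U = 19 → T
  i= 5: R-A = 17 → R
  i= 6: E-A =  4 → E
  i= 7: X-B = 22 → W
  i= 8: K-G =  4 → E
  i= 9: X-H = 16 → Q
  i=10: L-S = 19 → T
  i=11: V-E = 17 → R
  i=12: S-O =  4 → E
  i=13: V-Z = 22 → W
  i=14: T-P =  4 → E
  i=15: E-O = 16 → Q
  i=16: R-Y = 19 → T
  i=17: O-X = 17 → R
  i=18: L-H =  4 → E
  i=19: H-L = 22 → W
  i=20: G-C =  4 → E
  i=21: B-L = 16 → Q
  i=22: I-P = 19 → T
  i=23: R-A = 17 → R
  i=24: Q-M =  4 → E
  shifts repeat with period 6: EWEQTR

EWEQTR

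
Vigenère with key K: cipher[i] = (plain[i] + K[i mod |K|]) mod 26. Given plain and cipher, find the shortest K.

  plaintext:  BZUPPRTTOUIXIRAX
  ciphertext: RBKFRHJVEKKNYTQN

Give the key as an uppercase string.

  i= 0: R-B = 16 → Q
  i= 1: B-Z =  2 → C
  i= 2: K-U = 16 → Q
  i= 3: F-P = 16 → Q
  i= 4: R-P =  2 → C
  i= 5: H-R = 16 → Q
  i= 6: J-T = 16 → Q
  i= 7: V-T =  2 → C
  i= 8: E-O = 16 → Q
  i= 9: K-U = 16 → Q
  i=10: K-I =  2 → C
  i=11: N-X = 16 → Q
  i=12: Y-I = 16 → Q
  i=13: T-R =  2 → C
  i=14: Q-A = 16 → Q
  i=15: N-X = 16 → Q
  shifts repeat with period 3: QCQ

QCQ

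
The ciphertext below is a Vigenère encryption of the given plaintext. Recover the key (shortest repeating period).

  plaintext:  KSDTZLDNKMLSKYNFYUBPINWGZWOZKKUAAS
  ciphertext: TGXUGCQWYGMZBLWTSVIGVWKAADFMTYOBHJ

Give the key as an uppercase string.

  i= 0: T-K =  9 → J
  i= 1: G-S = 14 → O
  i= 2: X-D = 20 → U
  i= 3: U-T =  1 → B
  i= 4: G-Z =  7 → H
  i= 5: C-L = 17 → R
  i= 6: Q-D = 13 → N
  i= 7: W-N =  9 → J
  i= 8: Y-K = 14 → O
  i= 9: G-M = 20 → U
  i=10: M-L =  1 → B
  i=11: Z-S =  7 → H
  i=12: B-K = 17 → R
  i=13: L-Y = 13 → N
  i=14: W-N =  9 → J
  i=15: T-F = 14 → O
  i=16: S-Y = 20 → U
  i=17: V-U =  1 → B
  i=18: I-B =  7 → H
  i=19: G-P = 17 → R
  i=20: V-I = 13 → N
  i=21: W-N =  9 → J
  i=22: K-W = 14 → O
  i=23: A-G = 20 → U
  i=24: A-Z =  1 → B
  i=25: D-W =  7 → H
  i=26: F-O = 17 → R
  i=27: M-Z = 13 → N
  i=28: T-K =  9 → J
  i=29: Y-K = 14 → O
  i=30: O-U = 20 → U
  i=31: B-A =  1 → B
  i=32: H-A =  7 → H
  i=33: J-S = 17 → R
  shifts repeat with period 7: JOUBHRN

JOUBHRN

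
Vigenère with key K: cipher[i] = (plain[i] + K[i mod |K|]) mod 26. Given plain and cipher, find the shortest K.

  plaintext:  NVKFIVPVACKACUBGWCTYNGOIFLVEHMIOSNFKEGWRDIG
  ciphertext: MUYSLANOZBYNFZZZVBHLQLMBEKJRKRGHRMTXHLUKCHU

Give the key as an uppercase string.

ZZONDFYT

  i= 0: M-N = 25 → Z
  i= 1: U-V = 25 → Z
  i= 2: Y-K = 14 → O
  i= 3: S-F = 13 → N
  i= 4: L-I =  3 → D
  i= 5: A-V =  5 → F
  i= 6: N-P = 24 → Y
  i= 7: O-V = 19 → T
  i= 8: Z-A = 25 → Z
  i= 9: B-C = 25 → Z
  i=10: Y-K = 14 → O
  i=11: N-A = 13 → N
  i=12: F-C =  3 → D
  i=13: Z-U =  5 → F
  i=14: Z-B = 24 → Y
  i=15: Z-G = 19 → T
  i=16: V-W = 25 → Z
  i=17: B-C = 25 → Z
  i=18: H-T = 14 → O
  i=19: L-Y = 13 → N
  i=20: Q-N =  3 → D
  i=21: L-G =  5 → F
  i=22: M-O = 24 → Y
  i=23: B-I = 19 → T
  i=24: E-F = 25 → Z
  i=25: K-L = 25 → Z
  i=26: J-V = 14 → O
  i=27: R-E = 13 → N
  i=28: K-H =  3 → D
  i=29: R-M =  5 → F
  i=30: G-I = 24 → Y
  i=31: H-O = 19 → T
  i=32: R-S = 25 → Z
  i=33: M-N = 25 → Z
  i=34: T-F = 14 → O
  i=35: X-K = 13 → N
  i=36: H-E =  3 → D
  i=37: L-G =  5 → F
  i=38: U-W = 24 → Y
  i=39: K-R = 19 → T
  i=40: C-D = 25 → Z
  i=41: H-I = 25 → Z
  i=42: U-G = 14 → O
  shifts repeat with period 8: ZZONDFYT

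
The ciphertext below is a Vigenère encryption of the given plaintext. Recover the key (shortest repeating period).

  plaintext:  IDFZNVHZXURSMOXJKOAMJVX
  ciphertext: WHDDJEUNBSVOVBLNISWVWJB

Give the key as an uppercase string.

  i= 0: W-I = 14 → O
  i= 1: H-D =  4 → E
  i= 2: D-F = 24 → Y
  i= 3: D-Z =  4 → E
  i= 4: J-N = 22 → W
  i= 5: E-V =  9 → J
  i= 6: U-H = 13 → N
  i= 7: N-Z = 14 → O
  i= 8: B-X =  4 → E
  i= 9: S-U = 24 → Y
  i=10: V-R =  4 → E
  i=11: O-S = 22 → W
  i=12: V-M =  9 → J
  i=13: B-O = 13 → N
  i=14: L-X = 14 → O
  i=15: N-J =  4 → E
  i=16: I-K = 24 → Y
  i=17: S-O =  4 → E
  i=18: W-A = 22 → W
  i=19: V-M =  9 → J
  i=20: W-J = 13 → N
  i=21: J-V = 14 → O
  i=22: B-X =  4 → E
  shifts repeat with period 7: OEYEWJN

OEYEWJN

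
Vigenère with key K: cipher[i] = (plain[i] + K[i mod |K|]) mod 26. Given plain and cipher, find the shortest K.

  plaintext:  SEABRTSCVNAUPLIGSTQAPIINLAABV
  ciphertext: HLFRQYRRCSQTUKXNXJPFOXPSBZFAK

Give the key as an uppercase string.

  i= 0: H-S = 15 → P
  i= 1: L-E =  7 → H
  i= 2: F-A =  5 → F
  i= 3: R-B = 16 → Q
  i= 4: Q-R = 25 → Z
  i= 5: Y-T =  5 → F
  i= 6: R-S = 25 → Z
  i= 7: R-C = 15 → P
  i= 8: C-V =  7 → H
  i= 9: S-N =  5 → F
  i=10: Q-A = 16 → Q
  i=11: T-U = 25 → Z
  i=12: U-P =  5 → F
  i=13: K-L = 25 → Z
  i=14: X-I = 15 → P
  i=15: N-G =  7 → H
  i=16: X-S =  5 → F
  i=17: J-T = 16 → Q
  i=18: P-Q = 25 → Z
  i=19: F-A =  5 → F
  i=20: O-P = 25 → Z
  i=21: X-I = 15 → P
  i=22: P-I =  7 → H
  i=23: S-N =  5 → F
  i=24: B-L = 16 → Q
  i=25: Z-A = 25 → Z
  i=26: F-A =  5 → F
  i=27: A-B = 25 → Z
  i=28: K-V = 15 → P
  shifts repeat with period 7: PHFQZFZ

PHFQZFZ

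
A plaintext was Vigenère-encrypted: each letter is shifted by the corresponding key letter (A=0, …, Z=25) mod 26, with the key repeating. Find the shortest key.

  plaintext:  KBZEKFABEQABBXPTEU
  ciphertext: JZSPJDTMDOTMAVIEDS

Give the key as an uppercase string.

  i= 0: J-K = 25 → Z
  i= 1: Z-B = 24 → Y
  i= 2: S-Z = 19 → T
  i= 3: P-E = 11 → L
  i= 4: J-K = 25 → Z
  i= 5: D-F = 24 → Y
  i= 6: T-A = 19 → T
  i= 7: M-B = 11 → L
  i= 8: D-E = 25 → Z
  i= 9: O-Q = 24 → Y
  i=10: T-A = 19 → T
  i=11: M-B = 11 → L
  i=12: A-B = 25 → Z
  i=13: V-X = 24 → Y
  i=14: I-P = 19 → T
  i=15: E-T = 11 → L
  i=16: D-E = 25 → Z
  i=17: S-U = 24 → Y
  shifts repeat with period 4: ZYTL

ZYTL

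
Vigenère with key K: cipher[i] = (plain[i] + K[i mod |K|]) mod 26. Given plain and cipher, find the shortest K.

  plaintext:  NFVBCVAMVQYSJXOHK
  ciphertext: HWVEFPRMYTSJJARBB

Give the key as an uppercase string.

URADD

  i= 0: H-N = 20 → U
  i= 1: W-F = 17 → R
  i= 2: V-V =  0 → A
  i= 3: E-B =  3 → D
  i= 4: F-C =  3 → D
  i= 5: P-V = 20 → U
  i= 6: R-A = 17 → R
  i= 7: M-M =  0 → A
  i= 8: Y-V =  3 → D
  i= 9: T-Q =  3 → D
  i=10: S-Y = 20 → U
  i=11: J-S = 17 → R
  i=12: J-J =  0 → A
  i=13: A-X =  3 → D
  i=14: R-O =  3 → D
  i=15: B-H = 20 → U
  i=16: B-K = 17 → R
  shifts repeat with period 5: URADD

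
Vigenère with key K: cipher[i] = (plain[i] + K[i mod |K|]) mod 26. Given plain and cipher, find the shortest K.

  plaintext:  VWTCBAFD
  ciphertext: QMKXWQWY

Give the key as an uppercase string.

  i= 0: Q-V = 21 → V
  i= 1: M-W = 16 → Q
  i= 2: K-T = 17 → R
  i= 3: X-C = 21 → V
  i= 4: W-B = 21 → V
  i= 5: Q-A = 16 → Q
  i= 6: W-F = 17 → R
  i= 7: Y-D = 21 → V
  shifts repeat with period 4: VQRV

VQRV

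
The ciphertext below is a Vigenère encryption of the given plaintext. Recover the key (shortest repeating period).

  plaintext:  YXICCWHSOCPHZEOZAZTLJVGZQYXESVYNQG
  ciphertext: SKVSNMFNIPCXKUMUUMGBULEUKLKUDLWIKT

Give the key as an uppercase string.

  i= 0: S-Y = 20 → U
  i= 1: K-X = 13 → N
  i= 2: V-I = 13 → N
  i= 3: S-C = 16 → Q
  i= 4: N-C = 11 → L
  i= 5: M-W = 16 → Q
  i= 6: F-H = 24 → Y
  i= 7: N-S = 21 → V
  i= 8: I-O = 20 → U
  i= 9: P-C = 13 → N
  i=10: C-P = 13 → N
  i=11: X-H = 16 → Q
  i=12: K-Z = 11 → L
  i=13: U-E = 16 → Q
  i=14: M-O = 24 → Y
  i=15: U-Z = 21 → V
  i=16: U-A = 20 → U
  i=17: M-Z = 13 → N
  i=18: G-T = 13 → N
  i=19: B-L = 16 → Q
  i=20: U-J = 11 → L
  i=21: L-V = 16 → Q
  i=22: E-G = 24 → Y
  i=23: U-Z = 21 → V
  i=24: K-Q = 20 → U
  i=25: L-Y = 13 → N
  i=26: K-X = 13 → N
  i=27: U-E = 16 → Q
  i=28: D-S = 11 → L
  i=29: L-V = 16 → Q
  i=30: W-Y = 24 → Y
  i=31: I-N = 21 → V
  i=32: K-Q = 20 → U
  i=33: T-G = 13 → N
  shifts repeat with period 8: UNNQLQYV

UNNQLQYV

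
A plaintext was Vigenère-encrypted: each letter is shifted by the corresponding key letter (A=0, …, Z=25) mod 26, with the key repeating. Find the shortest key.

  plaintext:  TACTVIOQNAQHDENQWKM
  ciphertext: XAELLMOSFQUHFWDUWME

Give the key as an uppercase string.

EACSQ

  i= 0: X-T =  4 → E
  i= 1: A-A =  0 → A
  i= 2: E-C =  2 → C
  i= 3: L-T = 18 → S
  i= 4: L-V = 16 → Q
  i= 5: M-I =  4 → E
  i= 6: O-O =  0 → A
  i= 7: S-Q =  2 → C
  i= 8: F-N = 18 → S
  i= 9: Q-A = 16 → Q
  i=10: U-Q =  4 → E
  i=11: H-H =  0 → A
  i=12: F-D =  2 → C
  i=13: W-E = 18 → S
  i=14: D-N = 16 → Q
  i=15: U-Q =  4 → E
  i=16: W-W =  0 → A
  i=17: M-K =  2 → C
  i=18: E-M = 18 → S
  shifts repeat with period 5: EACSQ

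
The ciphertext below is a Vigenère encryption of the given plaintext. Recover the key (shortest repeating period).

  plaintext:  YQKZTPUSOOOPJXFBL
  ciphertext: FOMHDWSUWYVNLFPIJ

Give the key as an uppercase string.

HYCIK

  i= 0: F-Y =  7 → H
  i= 1: O-Q = 24 → Y
  i= 2: M-K =  2 → C
  i= 3: H-Z =  8 → I
  i= 4: D-T = 10 → K
  i= 5: W-P =  7 → H
  i= 6: S-U = 24 → Y
  i= 7: U-S =  2 → C
  i= 8: W-O =  8 → I
  i= 9: Y-O = 10 → K
  i=10: V-O =  7 → H
  i=11: N-P = 24 → Y
  i=12: L-J =  2 → C
  i=13: F-X =  8 → I
  i=14: P-F = 10 → K
  i=15: I-B =  7 → H
  i=16: J-L = 24 → Y
  shifts repeat with period 5: HYCIK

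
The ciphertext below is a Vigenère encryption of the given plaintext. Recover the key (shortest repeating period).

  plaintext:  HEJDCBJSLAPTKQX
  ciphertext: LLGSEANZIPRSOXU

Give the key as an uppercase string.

EHXPCZ

  i= 0: L-H =  4 → E
  i= 1: L-E =  7 → H
  i= 2: G-J = 23 → X
  i= 3: S-D = 15 → P
  i= 4: E-C =  2 → C
  i= 5: A-B = 25 → Z
  i= 6: N-J =  4 → E
  i= 7: Z-S =  7 → H
  i= 8: I-L = 23 → X
  i= 9: P-A = 15 → P
  i=10: R-P =  2 → C
  i=11: S-T = 25 → Z
  i=12: O-K =  4 → E
  i=13: X-Q =  7 → H
  i=14: U-X = 23 → X
  shifts repeat with period 6: EHXPCZ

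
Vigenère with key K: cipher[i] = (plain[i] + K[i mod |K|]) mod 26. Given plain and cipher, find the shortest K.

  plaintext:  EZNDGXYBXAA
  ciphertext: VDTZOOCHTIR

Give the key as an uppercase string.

REGWI

  i= 0: V-E = 17 → R
  i= 1: D-Z =  4 → E
  i= 2: T-N =  6 → G
  i= 3: Z-D = 22 → W
  i= 4: O-G =  8 → I
  i= 5: O-X = 17 → R
  i= 6: C-Y =  4 → E
  i= 7: H-B =  6 → G
  i= 8: T-X = 22 → W
  i= 9: I-A =  8 → I
  i=10: R-A = 17 → R
  shifts repeat with period 5: REGWI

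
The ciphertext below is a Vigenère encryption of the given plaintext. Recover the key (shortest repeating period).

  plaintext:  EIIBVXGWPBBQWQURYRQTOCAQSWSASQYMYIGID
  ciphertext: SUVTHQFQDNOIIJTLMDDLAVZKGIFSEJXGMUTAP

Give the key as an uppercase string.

  i= 0: S-E = 14 → O
  i= 1: U-I = 12 → M
  i= 2: V-I = 13 → N
  i= 3: T-B = 18 → S
  i= 4: H-V = 12 → M
  i= 5: Q-X = 19 → T
  i= 6: F-G = 25 → Z
  i= 7: Q-W = 20 → U
  i= 8: D-P = 14 → O
  i= 9: N-B = 12 → M
  i=10: O-B = 13 → N
  i=11: I-Q = 18 → S
  i=12: I-W = 12 → M
  i=13: J-Q = 19 → T
  i=14: T-U = 25 → Z
  i=15: L-R = 20 → U
  i=16: M-Y = 14 → O
  i=17: D-R = 12 → M
  i=18: D-Q = 13 → N
  i=19: L-T = 18 → S
  i=20: A-O = 12 → M
  i=21: V-C = 19 → T
  i=22: Z-A = 25 → Z
  i=23: K-Q = 20 → U
  i=24: G-S = 14 → O
  i=25: I-W = 12 → M
  i=26: F-S = 13 → N
  i=27: S-A = 18 → S
  i=28: E-S = 12 → M
  i=29: J-Q = 19 → T
  i=30: X-Y = 25 → Z
  i=31: G-M = 20 → U
  i=32: M-Y = 14 → O
  i=33: U-I = 12 → M
  i=34: T-G = 13 → N
  i=35: A-I = 18 → S
  i=36: P-D = 12 → M
  shifts repeat with period 8: OMNSMTZU

OMNSMTZU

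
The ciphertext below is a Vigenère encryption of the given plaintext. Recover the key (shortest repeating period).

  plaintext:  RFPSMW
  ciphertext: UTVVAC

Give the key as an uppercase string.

  i= 0: U-R =  3 → D
  i= 1: T-F = 14 → O
  i= 2: V-P =  6 → G
  i= 3: V-S =  3 → D
  i= 4: A-M = 14 → O
  i= 5: C-W =  6 → G
  shifts repeat with period 3: DOG

DOG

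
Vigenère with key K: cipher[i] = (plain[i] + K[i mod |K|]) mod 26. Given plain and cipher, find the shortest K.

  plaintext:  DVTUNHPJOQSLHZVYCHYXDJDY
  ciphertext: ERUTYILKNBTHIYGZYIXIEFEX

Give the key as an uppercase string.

BWBZL

  i= 0: E-D =  1 → B
  i= 1: R-V = 22 → W
  i= 2: U-T =  1 → B
  i= 3: T-U = 25 → Z
  i= 4: Y-N = 11 → L
  i= 5: I-H =  1 → B
  i= 6: L-P = 22 → W
  i= 7: K-J =  1 → B
  i= 8: N-O = 25 → Z
  i= 9: B-Q = 11 → L
  i=10: T-S =  1 → B
  i=11: H-L = 22 → W
  i=12: I-H =  1 → B
  i=13: Y-Z = 25 → Z
  i=14: G-V = 11 → L
  i=15: Z-Y =  1 → B
  i=16: Y-C = 22 → W
  i=17: I-H =  1 → B
  i=18: X-Y = 25 → Z
  i=19: I-X = 11 → L
  i=20: E-D =  1 → B
  i=21: F-J = 22 → W
  i=22: E-D =  1 → B
  i=23: X-Y = 25 → Z
  shifts repeat with period 5: BWBZL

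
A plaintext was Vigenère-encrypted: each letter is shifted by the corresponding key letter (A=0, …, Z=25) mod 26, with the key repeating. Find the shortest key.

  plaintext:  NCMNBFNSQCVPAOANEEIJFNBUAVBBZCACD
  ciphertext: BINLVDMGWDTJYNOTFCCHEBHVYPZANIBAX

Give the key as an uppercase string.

OGBYUYZ

  i= 0: B-N = 14 → O
  i= 1: I-C =  6 → G
  i= 2: N-M =  1 → B
  i= 3: L-N = 24 → Y
  i= 4: V-B = 20 → U
  i= 5: D-F = 24 → Y
  i= 6: M-N = 25 → Z
  i= 7: G-S = 14 → O
  i= 8: W-Q =  6 → G
  i= 9: D-C =  1 → B
  i=10: T-V = 24 → Y
  i=11: J-P = 20 → U
  i=12: Y-A = 24 → Y
  i=13: N-O = 25 → Z
  i=14: O-A = 14 → O
  i=15: T-N =  6 → G
  i=16: F-E =  1 → B
  i=17: C-E = 24 → Y
  i=18: C-I = 20 → U
  i=19: H-J = 24 → Y
  i=20: E-F = 25 → Z
  i=21: B-N = 14 → O
  i=22: H-B =  6 → G
  i=23: V-U =  1 → B
  i=24: Y-A = 24 → Y
  i=25: P-V = 20 → U
  i=26: Z-B = 24 → Y
  i=27: A-B = 25 → Z
  i=28: N-Z = 14 → O
  i=29: I-C =  6 → G
  i=30: B-A =  1 → B
  i=31: A-C = 24 → Y
  i=32: X-D = 20 → U
  shifts repeat with period 7: OGBYUYZ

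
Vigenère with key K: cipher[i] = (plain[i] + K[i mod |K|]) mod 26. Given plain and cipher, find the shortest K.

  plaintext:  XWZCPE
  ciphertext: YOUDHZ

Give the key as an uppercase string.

  i= 0: Y-X =  1 → B
  i= 1: O-W = 18 → S
  i= 2: U-Z = 21 → V
  i= 3: D-C =  1 → B
  i= 4: H-P = 18 → S
  i= 5: Z-E = 21 → V
  shifts repeat with period 3: BSV

BSV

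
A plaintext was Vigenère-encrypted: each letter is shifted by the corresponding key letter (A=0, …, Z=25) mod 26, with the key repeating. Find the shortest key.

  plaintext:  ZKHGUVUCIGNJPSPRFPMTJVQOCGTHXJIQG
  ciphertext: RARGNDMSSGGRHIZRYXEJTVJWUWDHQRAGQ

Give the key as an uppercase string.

SQKATI

  i= 0: R-Z = 18 → S
  i= 1: A-K = 16 → Q
  i= 2: R-H = 10 → K
  i= 3: G-G =  0 → A
  i= 4: N-U = 19 → T
  i= 5: D-V =  8 → I
  i= 6: M-U = 18 → S
  i= 7: S-C = 16 → Q
  i= 8: S-I = 10 → K
  i= 9: G-G =  0 → A
  i=10: G-N = 19 → T
  i=11: R-J =  8 → I
  i=12: H-P = 18 → S
  i=13: I-S = 16 → Q
  i=14: Z-P = 10 → K
  i=15: R-R =  0 → A
  i=16: Y-F = 19 → T
  i=17: X-P =  8 → I
  i=18: E-M = 18 → S
  i=19: J-T = 16 → Q
  i=20: T-J = 10 → K
  i=21: V-V =  0 → A
  i=22: J-Q = 19 → T
  i=23: W-O =  8 → I
  i=24: U-C = 18 → S
  i=25: W-G = 16 → Q
  i=26: D-T = 10 → K
  i=27: H-H =  0 → A
  i=28: Q-X = 19 → T
  i=29: R-J =  8 → I
  i=30: A-I = 18 → S
  i=31: G-Q = 16 → Q
  i=32: Q-G = 10 → K
  shifts repeat with period 6: SQKATI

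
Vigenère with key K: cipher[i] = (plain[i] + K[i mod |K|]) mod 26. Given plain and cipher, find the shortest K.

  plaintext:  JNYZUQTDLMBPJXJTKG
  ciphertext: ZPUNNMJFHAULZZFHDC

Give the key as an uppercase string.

QCWOTW

  i= 0: Z-J = 16 → Q
  i= 1: P-N =  2 → C
  i= 2: U-Y = 22 → W
  i= 3: N-Z = 14 → O
  i= 4: N-U = 19 → T
  i= 5: M-Q = 22 → W
  i= 6: J-T = 16 → Q
  i= 7: F-D =  2 → C
  i= 8: H-L = 22 → W
  i= 9: A-M = 14 → O
  i=10: U-B = 19 → T
  i=11: L-P = 22 → W
  i=12: Z-J = 16 → Q
  i=13: Z-X =  2 → C
  i=14: F-J = 22 → W
  i=15: H-T = 14 → O
  i=16: D-K = 19 → T
  i=17: C-G = 22 → W
  shifts repeat with period 6: QCWOTW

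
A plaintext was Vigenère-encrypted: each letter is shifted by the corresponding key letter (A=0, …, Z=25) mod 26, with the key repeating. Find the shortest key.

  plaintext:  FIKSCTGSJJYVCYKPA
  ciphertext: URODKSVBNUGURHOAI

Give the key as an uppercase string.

PJELIZ

  i= 0: U-F = 15 → P
  i= 1: R-I =  9 → J
  i= 2: O-K =  4 → E
  i= 3: D-S = 11 → L
  i= 4: K-C =  8 → I
  i= 5: S-T = 25 → Z
  i= 6: V-G = 15 → P
  i= 7: B-S =  9 → J
  i= 8: N-J =  4 → E
  i= 9: U-J = 11 → L
  i=10: G-Y =  8 → I
  i=11: U-V = 25 → Z
  i=12: R-C = 15 → P
  i=13: H-Y =  9 → J
  i=14: O-K =  4 → E
  i=15: A-P = 11 → L
  i=16: I-A =  8 → I
  shifts repeat with period 6: PJELIZ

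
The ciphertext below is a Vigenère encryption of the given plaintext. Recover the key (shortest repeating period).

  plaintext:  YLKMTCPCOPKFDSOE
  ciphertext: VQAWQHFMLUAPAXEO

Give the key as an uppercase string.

XFQK

  i= 0: V-Y = 23 → X
  i= 1: Q-L =  5 → F
  i= 2: A-K = 16 → Q
  i= 3: W-M = 10 → K
  i= 4: Q-T = 23 → X
  i= 5: H-C =  5 → F
  i= 6: F-P = 16 → Q
  i= 7: M-C = 10 → K
  i= 8: L-O = 23 → X
  i= 9: U-P =  5 → F
  i=10: A-K = 16 → Q
  i=11: P-F = 10 → K
  i=12: A-D = 23 → X
  i=13: X-S =  5 → F
  i=14: E-O = 16 → Q
  i=15: O-E = 10 → K
  shifts repeat with period 4: XFQK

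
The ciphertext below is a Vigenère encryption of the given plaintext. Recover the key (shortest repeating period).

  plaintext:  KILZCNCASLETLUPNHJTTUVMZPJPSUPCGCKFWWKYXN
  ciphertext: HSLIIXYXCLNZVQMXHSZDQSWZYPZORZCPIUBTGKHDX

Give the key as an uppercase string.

  i= 0: H-K = 23 → X
  i= 1: S-I = 10 → K
  i= 2: L-L =  0 → A
  i= 3: I-Z =  9 → J
  i= 4: I-C =  6 → G
  i= 5: X-N = 10 → K
  i= 6: Y-C = 22 → W
  i= 7: X-A = 23 → X
  i= 8: C-S = 10 → K
  i= 9: L-L =  0 → A
  i=10: N-E =  9 → J
  i=11: Z-T =  6 → G
  i=12: V-L = 10 → K
  i=13: Q-U = 22 → W
  i=14: M-P = 23 → X
  i=15: X-N = 10 → K
  i=16: H-H =  0 → A
  i=17: S-J =  9 → J
  i=18: Z-T =  6 → G
  i=19: D-T = 10 → K
  i=20: Q-U = 22 → W
  i=21: S-V = 23 → X
  i=22: W-M = 10 → K
  i=23: Z-Z =  0 → A
  i=24: Y-P =  9 → J
  i=25: P-J =  6 → G
  i=26: Z-P = 10 → K
  i=27: O-S = 22 → W
  i=28: R-U = 23 → X
  i=29: Z-P = 10 → K
  i=30: C-C =  0 → A
  i=31: P-G =  9 → J
  i=32: I-C =  6 → G
  i=33: U-K = 10 → K
  i=34: B-F = 22 → W
  i=35: T-W = 23 → X
  i=36: G-W = 10 → K
  i=37: K-K =  0 → A
  i=38: H-Y =  9 → J
  i=39: D-X =  6 → G
  i=40: X-N = 10 → K
  shifts repeat with period 7: XKAJGKW

XKAJGKW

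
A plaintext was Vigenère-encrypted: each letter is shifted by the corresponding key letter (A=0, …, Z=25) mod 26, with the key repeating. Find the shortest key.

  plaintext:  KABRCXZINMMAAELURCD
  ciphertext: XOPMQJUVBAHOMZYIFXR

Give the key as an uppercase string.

NOOVOMV

  i= 0: X-K = 13 → N
  i= 1: O-A = 14 → O
  i= 2: P-B = 14 → O
  i= 3: M-R = 21 → V
  i= 4: Q-C = 14 → O
  i= 5: J-X = 12 → M
  i= 6: U-Z = 21 → V
  i= 7: V-I = 13 → N
  i= 8: B-N = 14 → O
  i= 9: A-M = 14 → O
  i=10: H-M = 21 → V
  i=11: O-A = 14 → O
  i=12: M-A = 12 → M
  i=13: Z-E = 21 → V
  i=14: Y-L = 13 → N
  i=15: I-U = 14 → O
  i=16: F-R = 14 → O
  i=17: X-C = 21 → V
  i=18: R-D = 14 → O
  shifts repeat with period 7: NOOVOMV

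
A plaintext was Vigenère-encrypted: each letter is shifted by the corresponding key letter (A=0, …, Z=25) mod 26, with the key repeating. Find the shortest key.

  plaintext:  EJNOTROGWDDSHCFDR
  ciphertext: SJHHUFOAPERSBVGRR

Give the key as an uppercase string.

  i= 0: S-E = 14 → O
  i= 1: J-J =  0 → A
  i= 2: H-N = 20 → U
  i= 3: H-O = 19 → T
  i= 4: U-T =  1 → B
  i= 5: F-R = 14 → O
  i= 6: O-O =  0 → A
  i= 7: A-G = 20 → U
  i= 8: P-W = 19 → T
  i= 9: E-D =  1 → B
  i=10: R-D = 14 → O
  i=11: S-S =  0 → A
  i=12: B-H = 20 → U
  i=13: V-C = 19 → T
  i=14: G-F =  1 → B
  i=15: R-D = 14 → O
  i=16: R-R =  0 → A
  shifts repeat with period 5: OAUTB

OAUTB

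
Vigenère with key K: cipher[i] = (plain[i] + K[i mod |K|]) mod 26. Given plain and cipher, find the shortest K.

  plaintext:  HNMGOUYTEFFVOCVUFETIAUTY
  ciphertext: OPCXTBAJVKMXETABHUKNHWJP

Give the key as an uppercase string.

HCQRF

  i= 0: O-H =  7 → H
  i= 1: P-N =  2 → C
  i= 2: C-M = 16 → Q
  i= 3: X-G = 17 → R
  i= 4: T-O =  5 → F
  i= 5: B-U =  7 → H
  i= 6: A-Y =  2 → C
  i= 7: J-T = 16 → Q
  i= 8: V-E = 17 → R
  i= 9: K-F =  5 → F
  i=10: M-F =  7 → H
  i=11: X-V =  2 → C
  i=12: E-O = 16 → Q
  i=13: T-C = 17 → R
  i=14: A-V =  5 → F
  i=15: B-U =  7 → H
  i=16: H-F =  2 → C
  i=17: U-E = 16 → Q
  i=18: K-T = 17 → R
  i=19: N-I =  5 → F
  i=20: H-A =  7 → H
  i=21: W-U =  2 → C
  i=22: J-T = 16 → Q
  i=23: P-Y = 17 → R
  shifts repeat with period 5: HCQRF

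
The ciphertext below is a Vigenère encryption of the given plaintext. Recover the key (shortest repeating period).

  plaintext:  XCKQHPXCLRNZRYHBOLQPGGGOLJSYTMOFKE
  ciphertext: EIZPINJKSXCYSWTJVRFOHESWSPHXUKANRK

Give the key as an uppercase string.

  i= 0: E-X =  7 → H
  i= 1: I-C =  6 → G
  i= 2: Z-K = 15 → P
  i= 3: P-Q = 25 → Z
  i= 4: I-H =  1 → B
  i= 5: N-P = 24 → Y
  i= 6: J-X = 12 → M
  i= 7: K-C =  8 → I
  i= 8: S-L =  7 → H
  i= 9: X-R =  6 → G
  i=10: C-N = 15 → P
  i=11: Y-Z = 25 → Z
  i=12: S-R =  1 → B
  i=13: W-Y = 24 → Y
  i=14: T-H = 12 → M
  i=15: J-B =  8 → I
  i=16: V-O =  7 → H
  i=17: R-L =  6 → G
  i=18: F-Q = 15 → P
  i=19: O-P = 25 → Z
  i=20: H-G =  1 → B
  i=21: E-G = 24 → Y
  i=22: S-G = 12 → M
  i=23: W-O =  8 → I
  i=24: S-L =  7 → H
  i=25: P-J =  6 → G
  i=26: H-S = 15 → P
  i=27: X-Y = 25 → Z
  i=28: U-T =  1 → B
  i=29: K-M = 24 → Y
  i=30: A-O = 12 → M
  i=31: N-F =  8 → I
  i=32: R-K =  7 → H
  i=33: K-E =  6 → G
  shifts repeat with period 8: HGPZBYMI

HGPZBYMI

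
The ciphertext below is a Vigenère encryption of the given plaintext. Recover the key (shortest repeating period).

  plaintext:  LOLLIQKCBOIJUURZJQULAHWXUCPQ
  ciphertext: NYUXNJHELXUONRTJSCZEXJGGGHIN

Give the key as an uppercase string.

CKJMFTX

  i= 0: N-L =  2 → C
  i= 1: Y-O = 10 → K
  i= 2: U-L =  9 → J
  i= 3: X-L = 12 → M
  i= 4: N-I =  5 → F
  i= 5: J-Q = 19 → T
  i= 6: H-K = 23 → X
  i= 7: E-C =  2 → C
  i= 8: L-B = 10 → K
  i= 9: X-O =  9 → J
  i=10: U-I = 12 → M
  i=11: O-J =  5 → F
  i=12: N-U = 19 → T
  i=13: R-U = 23 → X
  i=14: T-R =  2 → C
  i=15: J-Z = 10 → K
  i=16: S-J =  9 → J
  i=17: C-Q = 12 → M
  i=18: Z-U =  5 → F
  i=19: E-L = 19 → T
  i=20: X-A = 23 → X
  i=21: J-H =  2 → C
  i=22: G-W = 10 → K
  i=23: G-X =  9 → J
  i=24: G-U = 12 → M
  i=25: H-C =  5 → F
  i=26: I-P = 19 → T
  i=27: N-Q = 23 → X
  shifts repeat with period 7: CKJMFTX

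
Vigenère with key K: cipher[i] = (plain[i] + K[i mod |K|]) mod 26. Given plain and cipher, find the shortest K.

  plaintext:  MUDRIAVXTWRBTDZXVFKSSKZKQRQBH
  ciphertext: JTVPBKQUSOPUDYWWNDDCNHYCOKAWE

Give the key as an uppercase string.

XZSYTKV

  i= 0: J-M = 23 → X
  i= 1: T-U = 25 → Z
  i= 2: V-D = 18 → S
  i= 3: P-R = 24 → Y
  i= 4: B-I = 19 → T
  i= 5: K-A = 10 → K
  i= 6: Q-V = 21 → V
  i= 7: U-X = 23 → X
  i= 8: S-T = 25 → Z
  i= 9: O-W = 18 → S
  i=10: P-R = 24 → Y
  i=11: U-B = 19 → T
  i=12: D-T = 10 → K
  i=13: Y-D = 21 → V
  i=14: W-Z = 23 → X
  i=15: W-X = 25 → Z
  i=16: N-V = 18 → S
  i=17: D-F = 24 → Y
  i=18: D-K = 19 → T
  i=19: C-S = 10 → K
  i=20: N-S = 21 → V
  i=21: H-K = 23 → X
  i=22: Y-Z = 25 → Z
  i=23: C-K = 18 → S
  i=24: O-Q = 24 → Y
  i=25: K-R = 19 → T
  i=26: A-Q = 10 → K
  i=27: W-B = 21 → V
  i=28: E-H = 23 → X
  shifts repeat with period 7: XZSYTKV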